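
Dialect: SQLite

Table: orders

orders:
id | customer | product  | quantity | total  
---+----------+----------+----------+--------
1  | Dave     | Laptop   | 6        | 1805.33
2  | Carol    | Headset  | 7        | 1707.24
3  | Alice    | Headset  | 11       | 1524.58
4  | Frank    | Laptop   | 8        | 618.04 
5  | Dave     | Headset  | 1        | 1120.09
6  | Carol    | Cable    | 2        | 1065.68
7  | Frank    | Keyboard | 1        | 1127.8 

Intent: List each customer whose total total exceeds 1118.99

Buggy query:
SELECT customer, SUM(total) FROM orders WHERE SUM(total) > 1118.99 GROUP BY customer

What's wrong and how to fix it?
Bug: Aggregate functions cannot appear in a WHERE clause

Fix: Use HAVING (which filters groups after aggregation) instead of WHERE

Corrected query:
SELECT customer, SUM(total) FROM orders GROUP BY customer HAVING SUM(total) > 1118.99

Result:
customer | SUM(total)
---------+-----------
Alice    | 1524.58   
Carol    | 2772.92   
Dave     | 2925.42   
Frank    | 1745.84   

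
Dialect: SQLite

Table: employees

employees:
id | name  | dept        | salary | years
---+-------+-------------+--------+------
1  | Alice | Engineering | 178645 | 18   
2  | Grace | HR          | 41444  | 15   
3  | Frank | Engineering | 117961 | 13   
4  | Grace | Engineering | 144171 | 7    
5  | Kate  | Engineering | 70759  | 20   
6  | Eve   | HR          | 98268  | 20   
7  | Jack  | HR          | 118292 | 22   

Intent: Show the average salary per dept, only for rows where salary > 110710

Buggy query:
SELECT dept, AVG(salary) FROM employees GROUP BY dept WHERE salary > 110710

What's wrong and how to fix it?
Bug: Row-level WHERE must come before GROUP BY in the clause order

Fix: Place WHERE between FROM and GROUP BY

Corrected query:
SELECT dept, AVG(salary) FROM employees WHERE salary > 110710 GROUP BY dept

Result:
dept        | AVG(salary)  
------------+--------------
Engineering | 146925.666667
HR          | 118292       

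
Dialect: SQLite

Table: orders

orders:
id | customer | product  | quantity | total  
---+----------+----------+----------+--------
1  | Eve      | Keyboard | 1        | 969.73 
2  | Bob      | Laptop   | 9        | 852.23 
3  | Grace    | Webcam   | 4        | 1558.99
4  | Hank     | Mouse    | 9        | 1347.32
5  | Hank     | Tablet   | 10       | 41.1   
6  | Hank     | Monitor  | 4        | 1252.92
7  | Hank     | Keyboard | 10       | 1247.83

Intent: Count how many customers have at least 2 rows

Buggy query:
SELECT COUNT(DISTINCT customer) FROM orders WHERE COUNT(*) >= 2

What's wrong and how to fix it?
Bug: COUNT(*) cannot appear in WHERE; the per-group count doesn't exist yet

Fix: Group first with HAVING COUNT(*) >= 2, then COUNT the resulting groups

Corrected query:
SELECT COUNT(*) FROM (SELECT customer FROM orders GROUP BY customer HAVING COUNT(*) >= 2)

Result:
COUNT(*)
--------
1       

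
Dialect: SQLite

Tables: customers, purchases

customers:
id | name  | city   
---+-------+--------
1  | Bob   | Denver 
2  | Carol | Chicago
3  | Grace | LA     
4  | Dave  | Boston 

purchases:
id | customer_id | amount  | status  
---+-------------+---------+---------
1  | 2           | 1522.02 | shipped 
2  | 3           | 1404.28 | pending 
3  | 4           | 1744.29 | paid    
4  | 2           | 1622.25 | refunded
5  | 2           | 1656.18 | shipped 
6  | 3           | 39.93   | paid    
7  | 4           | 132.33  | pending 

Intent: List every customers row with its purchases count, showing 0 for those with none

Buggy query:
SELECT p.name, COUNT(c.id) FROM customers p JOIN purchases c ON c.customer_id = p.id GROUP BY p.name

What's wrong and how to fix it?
Bug: INNER JOIN drops customers rows that have no matching purchases rows

Fix: Switch to LEFT JOIN to retain unmatched parent rows

Corrected query:
SELECT p.name, COUNT(c.id) FROM customers p LEFT JOIN purchases c ON c.customer_id = p.id GROUP BY p.name

Result:
name  | COUNT(c.id)
------+------------
Bob   | 0          
Carol | 3          
Dave  | 2          
Grace | 2          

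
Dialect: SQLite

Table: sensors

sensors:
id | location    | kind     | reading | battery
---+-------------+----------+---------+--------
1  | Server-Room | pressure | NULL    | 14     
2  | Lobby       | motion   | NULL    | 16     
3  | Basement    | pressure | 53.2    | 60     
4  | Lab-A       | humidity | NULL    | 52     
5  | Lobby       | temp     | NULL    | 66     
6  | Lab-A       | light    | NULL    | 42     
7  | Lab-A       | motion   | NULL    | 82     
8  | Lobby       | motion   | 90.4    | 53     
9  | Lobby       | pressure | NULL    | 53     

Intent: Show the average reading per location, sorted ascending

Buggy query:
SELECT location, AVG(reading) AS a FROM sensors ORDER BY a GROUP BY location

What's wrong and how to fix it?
Bug: GROUP BY must precede ORDER BY

Fix: Move ORDER BY to the end, after GROUP BY

Corrected query:
SELECT location, AVG(reading) AS a FROM sensors GROUP BY location ORDER BY a

Result:
location    | a   
------------+-----
Lab-A       | NULL
Server-Room | NULL
Basement    | 53.2
Lobby       | 90.4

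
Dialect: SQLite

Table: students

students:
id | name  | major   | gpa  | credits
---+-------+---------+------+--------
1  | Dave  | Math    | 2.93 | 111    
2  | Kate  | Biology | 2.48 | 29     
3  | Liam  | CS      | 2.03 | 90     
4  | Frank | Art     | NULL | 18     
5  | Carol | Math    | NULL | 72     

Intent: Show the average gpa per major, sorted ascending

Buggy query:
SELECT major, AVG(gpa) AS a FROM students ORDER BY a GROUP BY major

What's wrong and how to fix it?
Bug: GROUP BY must precede ORDER BY

Fix: Move ORDER BY to the end, after GROUP BY

Corrected query:
SELECT major, AVG(gpa) AS a FROM students GROUP BY major ORDER BY a

Result:
major   | a   
--------+-----
Art     | NULL
CS      | 2.03
Biology | 2.48
Math    | 2.93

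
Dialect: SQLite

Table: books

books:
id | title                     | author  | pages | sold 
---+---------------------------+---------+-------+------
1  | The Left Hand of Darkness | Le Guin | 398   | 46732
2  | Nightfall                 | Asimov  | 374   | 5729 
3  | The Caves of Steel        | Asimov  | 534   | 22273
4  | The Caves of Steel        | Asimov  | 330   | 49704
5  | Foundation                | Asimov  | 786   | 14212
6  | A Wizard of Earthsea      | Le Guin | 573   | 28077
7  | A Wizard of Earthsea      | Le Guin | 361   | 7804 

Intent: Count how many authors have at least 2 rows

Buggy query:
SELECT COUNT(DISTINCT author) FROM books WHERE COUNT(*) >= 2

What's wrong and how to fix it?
Bug: COUNT(*) cannot appear in WHERE; the per-group count doesn't exist yet

Fix: Group first with HAVING COUNT(*) >= 2, then COUNT the resulting groups

Corrected query:
SELECT COUNT(*) FROM (SELECT author FROM books GROUP BY author HAVING COUNT(*) >= 2)

Result:
COUNT(*)
--------
2       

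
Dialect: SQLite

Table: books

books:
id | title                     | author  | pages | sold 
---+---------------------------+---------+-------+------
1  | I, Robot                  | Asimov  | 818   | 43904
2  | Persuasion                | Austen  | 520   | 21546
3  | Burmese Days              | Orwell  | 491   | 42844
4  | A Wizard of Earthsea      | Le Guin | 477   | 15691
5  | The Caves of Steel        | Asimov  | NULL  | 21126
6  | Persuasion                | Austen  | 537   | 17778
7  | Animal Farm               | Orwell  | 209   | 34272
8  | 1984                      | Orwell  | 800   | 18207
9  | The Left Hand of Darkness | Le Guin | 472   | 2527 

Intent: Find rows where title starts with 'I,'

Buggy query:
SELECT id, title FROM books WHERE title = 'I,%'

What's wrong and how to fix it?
Bug: '=' compares the literal string including the % character; pattern matching needs LIKE

Fix: Use LIKE for wildcard pattern matching

Corrected query:
SELECT id, title FROM books WHERE title LIKE 'I,%'

Result:
id | title   
---+---------
1  | I, Robot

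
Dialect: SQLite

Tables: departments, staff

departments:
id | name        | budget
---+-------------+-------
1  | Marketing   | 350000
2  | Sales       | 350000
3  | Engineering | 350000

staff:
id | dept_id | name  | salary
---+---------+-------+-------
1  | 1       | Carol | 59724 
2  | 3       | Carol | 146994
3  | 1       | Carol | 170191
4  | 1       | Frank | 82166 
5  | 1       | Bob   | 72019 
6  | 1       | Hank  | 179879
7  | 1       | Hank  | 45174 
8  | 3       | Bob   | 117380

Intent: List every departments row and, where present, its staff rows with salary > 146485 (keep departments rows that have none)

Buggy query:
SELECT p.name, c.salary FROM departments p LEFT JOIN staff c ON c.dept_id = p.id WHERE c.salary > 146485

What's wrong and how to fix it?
Bug: Filtering c.salary in WHERE discards the NULL rows produced by LEFT JOIN, turning it into an inner join

Fix: Put 'c.salary > 146485' in the JOIN's ON clause instead of WHERE

Corrected query:
SELECT p.name, c.salary FROM departments p LEFT JOIN staff c ON c.dept_id = p.id AND c.salary > 146485

Result:
name        | salary
------------+-------
Marketing   | 170191
Marketing   | 179879
Sales       | NULL  
Engineering | 146994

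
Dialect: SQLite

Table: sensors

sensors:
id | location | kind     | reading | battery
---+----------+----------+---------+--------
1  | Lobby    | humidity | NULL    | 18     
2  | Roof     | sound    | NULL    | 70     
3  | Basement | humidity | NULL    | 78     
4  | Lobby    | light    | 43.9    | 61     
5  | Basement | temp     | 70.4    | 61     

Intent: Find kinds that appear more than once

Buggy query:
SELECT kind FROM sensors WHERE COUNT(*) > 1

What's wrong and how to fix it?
Bug: WHERE can't reference COUNT(*); aggregates are computed after WHERE

Fix: Group first, then use HAVING for the count condition

Corrected query:
SELECT kind FROM sensors GROUP BY kind HAVING COUNT(*) > 1

Result:
kind    
--------
humidity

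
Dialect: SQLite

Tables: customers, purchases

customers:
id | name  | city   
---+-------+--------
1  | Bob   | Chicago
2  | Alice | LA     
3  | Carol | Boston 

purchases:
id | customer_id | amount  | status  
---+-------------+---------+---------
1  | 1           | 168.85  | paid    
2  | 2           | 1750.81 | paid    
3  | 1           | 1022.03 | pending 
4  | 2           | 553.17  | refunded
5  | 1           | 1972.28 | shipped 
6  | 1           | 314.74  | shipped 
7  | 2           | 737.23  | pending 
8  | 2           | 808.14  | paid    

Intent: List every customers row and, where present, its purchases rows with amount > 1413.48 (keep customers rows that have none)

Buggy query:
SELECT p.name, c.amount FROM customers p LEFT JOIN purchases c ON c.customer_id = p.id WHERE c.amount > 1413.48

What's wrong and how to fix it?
Bug: A WHERE condition on the right-hand table after LEFT JOIN drops unmatched parents

Fix: Move the right-table condition into the ON clause so unmatched parents are kept

Corrected query:
SELECT p.name, c.amount FROM customers p LEFT JOIN purchases c ON c.customer_id = p.id AND c.amount > 1413.48

Result:
name  | amount 
------+--------
Bob   | 1972.28
Alice | 1750.81
Carol | NULL   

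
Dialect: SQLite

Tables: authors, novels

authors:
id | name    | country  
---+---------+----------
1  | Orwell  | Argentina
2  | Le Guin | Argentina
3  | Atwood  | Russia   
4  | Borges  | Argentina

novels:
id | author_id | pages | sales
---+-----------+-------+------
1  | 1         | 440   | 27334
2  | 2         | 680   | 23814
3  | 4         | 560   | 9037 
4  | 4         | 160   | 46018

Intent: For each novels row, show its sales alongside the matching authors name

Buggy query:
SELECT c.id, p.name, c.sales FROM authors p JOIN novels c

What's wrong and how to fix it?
Bug: JOIN with no ON clause produces a cartesian product; every novels row pairs with every authors row

Fix: Specify the join condition linking the foreign key to the parent id

Corrected query:
SELECT c.id, p.name, c.sales FROM authors p JOIN novels c ON c.author_id = p.id

Result:
id | name    | sales
---+---------+------
1  | Orwell  | 27334
2  | Le Guin | 23814
3  | Borges  | 9037 
4  | Borges  | 46018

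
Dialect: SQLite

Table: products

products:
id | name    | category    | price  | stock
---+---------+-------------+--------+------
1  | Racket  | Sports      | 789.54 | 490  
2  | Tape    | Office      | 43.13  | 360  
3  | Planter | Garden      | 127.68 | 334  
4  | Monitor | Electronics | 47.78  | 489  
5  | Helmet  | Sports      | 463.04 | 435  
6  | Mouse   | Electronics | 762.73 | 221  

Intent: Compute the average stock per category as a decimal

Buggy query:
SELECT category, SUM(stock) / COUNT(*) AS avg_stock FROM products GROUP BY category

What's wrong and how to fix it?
Bug: SUM(stock) and COUNT(*) are both integers; the division truncates the fractional part

Fix: Multiply by 1.0 (or CAST to REAL) to force floating-point division

Corrected query:
SELECT category, SUM(stock) * 1.0 / COUNT(*) AS avg_stock FROM products GROUP BY category

Result:
category    | avg_stock
------------+----------
Electronics | 355      
Garden      | 334      
Office      | 360      
Sports      | 462.5    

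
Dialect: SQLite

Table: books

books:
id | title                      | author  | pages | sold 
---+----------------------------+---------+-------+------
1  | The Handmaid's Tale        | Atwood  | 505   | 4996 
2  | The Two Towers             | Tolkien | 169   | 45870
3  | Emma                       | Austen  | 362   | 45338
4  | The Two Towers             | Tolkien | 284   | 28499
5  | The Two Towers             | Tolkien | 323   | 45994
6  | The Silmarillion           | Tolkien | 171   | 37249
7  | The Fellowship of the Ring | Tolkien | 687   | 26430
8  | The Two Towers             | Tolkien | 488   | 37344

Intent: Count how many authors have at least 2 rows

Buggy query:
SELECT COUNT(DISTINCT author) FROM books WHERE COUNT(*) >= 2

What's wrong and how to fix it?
Bug: WHERE filters individual rows, not groups, so a group-level COUNT is invalid there

Fix: Group first with HAVING COUNT(*) >= 2, then COUNT the resulting groups

Corrected query:
SELECT COUNT(*) FROM (SELECT author FROM books GROUP BY author HAVING COUNT(*) >= 2)

Result:
COUNT(*)
--------
1       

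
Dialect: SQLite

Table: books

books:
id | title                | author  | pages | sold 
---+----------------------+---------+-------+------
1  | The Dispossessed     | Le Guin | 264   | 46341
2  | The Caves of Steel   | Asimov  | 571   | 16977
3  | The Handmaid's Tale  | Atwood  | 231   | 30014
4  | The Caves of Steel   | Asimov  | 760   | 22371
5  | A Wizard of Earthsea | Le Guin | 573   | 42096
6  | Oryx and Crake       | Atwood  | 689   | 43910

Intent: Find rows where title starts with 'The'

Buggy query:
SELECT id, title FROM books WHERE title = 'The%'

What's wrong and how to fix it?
Bug: Wildcards only work with LIKE; '=' treats '%' as a literal character

Fix: Use LIKE for wildcard pattern matching

Corrected query:
SELECT id, title FROM books WHERE title LIKE 'The%'

Result:
id | title              
---+--------------------
1  | The Dispossessed   
2  | The Caves of Steel 
3  | The Handmaid's Tale
4  | The Caves of Steel 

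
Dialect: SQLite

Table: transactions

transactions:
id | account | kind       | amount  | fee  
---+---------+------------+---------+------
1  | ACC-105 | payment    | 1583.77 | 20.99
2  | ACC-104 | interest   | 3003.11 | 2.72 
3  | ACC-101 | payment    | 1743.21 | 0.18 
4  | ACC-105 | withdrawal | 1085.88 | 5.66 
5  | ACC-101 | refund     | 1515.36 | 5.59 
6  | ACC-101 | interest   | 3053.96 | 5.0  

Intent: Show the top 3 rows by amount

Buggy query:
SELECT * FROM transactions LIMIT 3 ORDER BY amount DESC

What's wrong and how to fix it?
Bug: LIMIT must come after ORDER BY

Fix: Swap the clauses: ORDER BY first, then LIMIT

Corrected query:
SELECT * FROM transactions ORDER BY amount DESC LIMIT 3

Result:
id | account | kind     | amount  | fee 
---+---------+----------+---------+-----
6  | ACC-101 | interest | 3053.96 | 5   
2  | ACC-104 | interest | 3003.11 | 2.72
3  | ACC-101 | payment  | 1743.21 | 0.18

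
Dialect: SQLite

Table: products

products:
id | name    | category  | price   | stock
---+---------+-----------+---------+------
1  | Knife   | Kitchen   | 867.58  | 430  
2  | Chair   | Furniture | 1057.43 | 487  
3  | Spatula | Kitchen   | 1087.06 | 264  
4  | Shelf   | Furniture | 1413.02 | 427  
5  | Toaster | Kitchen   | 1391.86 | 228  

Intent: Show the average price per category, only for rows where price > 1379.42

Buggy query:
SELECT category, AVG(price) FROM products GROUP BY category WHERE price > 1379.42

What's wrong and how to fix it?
Bug: WHERE cannot follow GROUP BY

Fix: Move the WHERE clause before GROUP BY

Corrected query:
SELECT category, AVG(price) FROM products WHERE price > 1379.42 GROUP BY category

Result:
category  | AVG(price)
----------+-----------
Furniture | 1413.02   
Kitchen   | 1391.86   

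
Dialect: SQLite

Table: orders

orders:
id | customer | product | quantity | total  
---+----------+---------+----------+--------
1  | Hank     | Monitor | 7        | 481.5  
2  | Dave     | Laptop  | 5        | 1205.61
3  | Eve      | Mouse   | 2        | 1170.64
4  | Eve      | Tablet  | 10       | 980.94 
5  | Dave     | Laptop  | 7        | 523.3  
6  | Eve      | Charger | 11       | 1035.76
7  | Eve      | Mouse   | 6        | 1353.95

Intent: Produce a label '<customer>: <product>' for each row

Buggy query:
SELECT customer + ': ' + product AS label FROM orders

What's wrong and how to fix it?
Bug: '+' is numeric addition; on text columns SQLite converts them to 0 instead of concatenating

Fix: Replace + with || to concatenate text

Corrected query:
SELECT customer || ': ' || product AS label FROM orders

Result:
label        
-------------
Hank: Monitor
Dave: Laptop 
Eve: Mouse   
Eve: Tablet  
Dave: Laptop 
Eve: Charger 
Eve: Mouse   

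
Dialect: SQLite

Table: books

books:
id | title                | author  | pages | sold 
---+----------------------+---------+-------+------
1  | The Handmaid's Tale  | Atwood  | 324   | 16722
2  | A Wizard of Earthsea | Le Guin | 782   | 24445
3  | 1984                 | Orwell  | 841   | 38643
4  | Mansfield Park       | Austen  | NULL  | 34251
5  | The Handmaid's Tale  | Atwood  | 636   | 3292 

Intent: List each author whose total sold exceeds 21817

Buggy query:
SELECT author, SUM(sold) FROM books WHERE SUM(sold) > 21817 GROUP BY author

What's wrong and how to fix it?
Bug: WHERE runs before GROUP BY, so aggregates aren't available there

Fix: Use HAVING (which filters groups after aggregation) instead of WHERE

Corrected query:
SELECT author, SUM(sold) FROM books GROUP BY author HAVING SUM(sold) > 21817

Result:
author  | SUM(sold)
--------+----------
Austen  | 34251    
Le Guin | 24445    
Orwell  | 38643    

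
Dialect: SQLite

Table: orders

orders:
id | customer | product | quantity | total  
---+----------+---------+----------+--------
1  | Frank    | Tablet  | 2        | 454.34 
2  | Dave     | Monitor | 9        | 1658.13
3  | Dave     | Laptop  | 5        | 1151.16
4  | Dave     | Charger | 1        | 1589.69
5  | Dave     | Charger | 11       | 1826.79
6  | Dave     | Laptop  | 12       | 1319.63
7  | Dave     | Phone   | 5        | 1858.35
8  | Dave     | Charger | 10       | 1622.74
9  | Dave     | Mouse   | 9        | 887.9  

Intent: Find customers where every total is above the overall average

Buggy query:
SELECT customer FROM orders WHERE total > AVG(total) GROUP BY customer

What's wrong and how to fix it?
Bug: AVG() is an aggregate; it can't sit directly in WHERE

Fix: Use a subquery for AVG and a HAVING MIN(...) filter so the condition holds for every row in the group

Corrected query:
SELECT customer FROM orders GROUP BY customer HAVING MIN(total) > (SELECT AVG(total) FROM orders)

Result:
(no rows)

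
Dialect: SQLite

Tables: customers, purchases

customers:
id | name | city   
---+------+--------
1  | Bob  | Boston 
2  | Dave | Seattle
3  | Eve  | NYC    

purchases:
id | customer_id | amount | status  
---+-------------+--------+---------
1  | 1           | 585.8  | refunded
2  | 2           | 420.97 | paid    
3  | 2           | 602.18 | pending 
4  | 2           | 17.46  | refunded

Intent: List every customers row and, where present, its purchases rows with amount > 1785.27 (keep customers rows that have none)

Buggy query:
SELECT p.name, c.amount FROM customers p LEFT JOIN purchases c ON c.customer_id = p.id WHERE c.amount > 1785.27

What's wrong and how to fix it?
Bug: A WHERE condition on the right-hand table after LEFT JOIN drops unmatched parents

Fix: Move the right-table condition into the ON clause so unmatched parents are kept

Corrected query:
SELECT p.name, c.amount FROM customers p LEFT JOIN purchases c ON c.customer_id = p.id AND c.amount > 1785.27

Result:
name | amount
-----+-------
Bob  | NULL  
Dave | NULL  
Eve  | NULL  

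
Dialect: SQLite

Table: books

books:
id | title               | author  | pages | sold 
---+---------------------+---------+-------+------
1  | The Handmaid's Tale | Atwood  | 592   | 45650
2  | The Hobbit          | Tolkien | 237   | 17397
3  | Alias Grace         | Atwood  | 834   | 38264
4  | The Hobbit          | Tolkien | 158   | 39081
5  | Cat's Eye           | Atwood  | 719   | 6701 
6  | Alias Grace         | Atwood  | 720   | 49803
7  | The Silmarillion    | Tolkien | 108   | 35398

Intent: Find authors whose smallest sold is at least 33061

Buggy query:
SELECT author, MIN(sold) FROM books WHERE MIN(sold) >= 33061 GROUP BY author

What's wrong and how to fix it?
Bug: Aggregates like MIN are computed per group after WHERE runs

Fix: Replace WHERE with HAVING after the GROUP BY

Corrected query:
SELECT author, MIN(sold) FROM books GROUP BY author HAVING MIN(sold) >= 33061

Result:
(no rows)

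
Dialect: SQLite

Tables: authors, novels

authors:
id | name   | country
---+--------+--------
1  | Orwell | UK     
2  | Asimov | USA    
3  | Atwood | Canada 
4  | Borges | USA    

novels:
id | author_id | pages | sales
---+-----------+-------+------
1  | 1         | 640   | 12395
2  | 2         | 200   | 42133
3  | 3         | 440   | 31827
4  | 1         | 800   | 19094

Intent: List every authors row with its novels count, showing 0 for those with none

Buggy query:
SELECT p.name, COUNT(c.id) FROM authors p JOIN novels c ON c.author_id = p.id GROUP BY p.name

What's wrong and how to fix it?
Bug: INNER JOIN drops authors rows that have no matching novels rows

Fix: Switch to LEFT JOIN to retain unmatched parent rows

Corrected query:
SELECT p.name, COUNT(c.id) FROM authors p LEFT JOIN novels c ON c.author_id = p.id GROUP BY p.name

Result:
name   | COUNT(c.id)
-------+------------
Asimov | 1          
Atwood | 1          
Borges | 0          
Orwell | 2          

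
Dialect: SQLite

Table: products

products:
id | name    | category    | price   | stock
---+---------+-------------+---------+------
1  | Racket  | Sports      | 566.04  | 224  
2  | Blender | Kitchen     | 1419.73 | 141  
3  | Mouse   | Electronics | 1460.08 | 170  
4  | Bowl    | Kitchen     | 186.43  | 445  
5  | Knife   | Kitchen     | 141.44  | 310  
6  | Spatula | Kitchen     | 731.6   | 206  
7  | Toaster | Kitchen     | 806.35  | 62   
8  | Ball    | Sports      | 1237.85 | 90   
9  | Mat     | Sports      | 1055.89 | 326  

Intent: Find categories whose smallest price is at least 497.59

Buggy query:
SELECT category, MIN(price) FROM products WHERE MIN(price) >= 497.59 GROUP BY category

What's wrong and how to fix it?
Bug: MIN() in WHERE is a misuse of aggregate

Fix: Use HAVING for the per-group MIN condition

Corrected query:
SELECT category, MIN(price) FROM products GROUP BY category HAVING MIN(price) >= 497.59

Result:
category    | MIN(price)
------------+-----------
Electronics | 1460.08   
Sports      | 566.04    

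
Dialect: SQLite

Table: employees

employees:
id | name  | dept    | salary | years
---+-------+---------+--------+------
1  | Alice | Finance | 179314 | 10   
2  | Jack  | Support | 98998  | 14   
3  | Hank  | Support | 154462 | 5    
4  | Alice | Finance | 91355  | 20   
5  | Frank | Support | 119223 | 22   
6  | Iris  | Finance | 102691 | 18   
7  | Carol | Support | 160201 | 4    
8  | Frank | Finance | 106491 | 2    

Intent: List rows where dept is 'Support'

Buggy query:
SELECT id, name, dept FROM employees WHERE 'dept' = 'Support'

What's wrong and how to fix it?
Bug: 'dept' in single quotes is a string literal, not the column; the comparison is literal-vs-literal and never true

Fix: Reference the column as dept without single quotes

Corrected query:
SELECT id, name, dept FROM employees WHERE dept = 'Support'

Result:
id | name  | dept   
---+-------+--------
2  | Jack  | Support
3  | Hank  | Support
5  | Frank | Support
7  | Carol | Support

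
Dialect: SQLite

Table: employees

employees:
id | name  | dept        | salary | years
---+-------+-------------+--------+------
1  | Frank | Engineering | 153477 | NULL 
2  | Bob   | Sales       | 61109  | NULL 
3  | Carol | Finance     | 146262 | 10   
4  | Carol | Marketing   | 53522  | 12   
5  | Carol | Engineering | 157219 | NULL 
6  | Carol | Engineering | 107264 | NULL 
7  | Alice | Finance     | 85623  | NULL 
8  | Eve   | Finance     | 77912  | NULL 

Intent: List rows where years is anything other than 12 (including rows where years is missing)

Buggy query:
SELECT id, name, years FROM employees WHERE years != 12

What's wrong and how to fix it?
Bug: Inequality against NULL is unknown, not true; rows with NULL are dropped

Fix: Handle NULL separately with IS NULL alongside the inequality

Corrected query:
SELECT id, name, years FROM employees WHERE years != 12 OR years IS NULL

Result:
id | name  | years
---+-------+------
1  | Frank | NULL 
2  | Bob   | NULL 
3  | Carol | 10   
5  | Carol | NULL 
6  | Carol | NULL 
7  | Alice | NULL 
8  | Eve   | NULL 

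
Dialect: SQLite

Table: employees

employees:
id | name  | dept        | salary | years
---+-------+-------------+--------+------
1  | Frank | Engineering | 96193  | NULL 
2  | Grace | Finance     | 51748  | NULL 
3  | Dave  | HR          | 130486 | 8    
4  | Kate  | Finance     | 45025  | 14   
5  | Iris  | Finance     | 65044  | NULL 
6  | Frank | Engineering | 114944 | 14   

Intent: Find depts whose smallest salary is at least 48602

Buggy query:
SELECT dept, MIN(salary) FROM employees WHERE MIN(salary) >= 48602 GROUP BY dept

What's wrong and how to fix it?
Bug: Aggregates like MIN are computed per group after WHERE runs

Fix: Replace WHERE with HAVING after the GROUP BY

Corrected query:
SELECT dept, MIN(salary) FROM employees GROUP BY dept HAVING MIN(salary) >= 48602

Result:
dept        | MIN(salary)
------------+------------
Engineering | 96193      
HR          | 130486     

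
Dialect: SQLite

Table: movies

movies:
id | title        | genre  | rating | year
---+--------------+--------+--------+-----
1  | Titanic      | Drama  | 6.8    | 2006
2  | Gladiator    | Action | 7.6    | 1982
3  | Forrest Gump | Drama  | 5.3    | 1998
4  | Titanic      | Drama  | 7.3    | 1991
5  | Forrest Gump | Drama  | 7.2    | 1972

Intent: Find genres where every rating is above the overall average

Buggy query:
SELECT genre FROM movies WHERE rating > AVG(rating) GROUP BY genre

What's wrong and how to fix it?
Bug: WHERE evaluates per row before aggregation, so AVG() is unavailable

Fix: Use a subquery for AVG and a HAVING MIN(...) filter so the condition holds for every row in the group

Corrected query:
SELECT genre FROM movies GROUP BY genre HAVING MIN(rating) > (SELECT AVG(rating) FROM movies)

Result:
genre 
------
Action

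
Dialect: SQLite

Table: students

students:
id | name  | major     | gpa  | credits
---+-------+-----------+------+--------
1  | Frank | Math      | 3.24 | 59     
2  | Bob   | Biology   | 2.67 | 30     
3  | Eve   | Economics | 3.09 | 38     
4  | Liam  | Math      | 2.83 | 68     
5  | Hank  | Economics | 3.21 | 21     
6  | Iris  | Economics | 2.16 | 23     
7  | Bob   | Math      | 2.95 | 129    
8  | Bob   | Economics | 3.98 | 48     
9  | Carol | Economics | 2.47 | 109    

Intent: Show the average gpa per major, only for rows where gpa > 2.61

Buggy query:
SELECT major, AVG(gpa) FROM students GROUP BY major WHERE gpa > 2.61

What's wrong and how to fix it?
Bug: Row-level WHERE must come before GROUP BY in the clause order

Fix: Place WHERE between FROM and GROUP BY

Corrected query:
SELECT major, AVG(gpa) FROM students WHERE gpa > 2.61 GROUP BY major

Result:
major     | AVG(gpa)
----------+---------
Biology   | 2.67    
Economics | 3.426667
Math      | 3.006667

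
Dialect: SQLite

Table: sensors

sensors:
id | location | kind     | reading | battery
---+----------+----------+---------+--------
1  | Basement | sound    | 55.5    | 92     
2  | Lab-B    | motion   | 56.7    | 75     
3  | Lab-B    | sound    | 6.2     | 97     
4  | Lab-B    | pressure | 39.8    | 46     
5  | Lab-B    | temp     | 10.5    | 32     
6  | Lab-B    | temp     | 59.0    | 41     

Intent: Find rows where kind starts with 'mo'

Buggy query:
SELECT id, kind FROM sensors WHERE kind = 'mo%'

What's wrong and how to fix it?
Bug: Wildcards only work with LIKE; '=' treats '%' as a literal character

Fix: Use LIKE for wildcard pattern matching

Corrected query:
SELECT id, kind FROM sensors WHERE kind LIKE 'mo%'

Result:
id | kind  
---+-------
2  | motion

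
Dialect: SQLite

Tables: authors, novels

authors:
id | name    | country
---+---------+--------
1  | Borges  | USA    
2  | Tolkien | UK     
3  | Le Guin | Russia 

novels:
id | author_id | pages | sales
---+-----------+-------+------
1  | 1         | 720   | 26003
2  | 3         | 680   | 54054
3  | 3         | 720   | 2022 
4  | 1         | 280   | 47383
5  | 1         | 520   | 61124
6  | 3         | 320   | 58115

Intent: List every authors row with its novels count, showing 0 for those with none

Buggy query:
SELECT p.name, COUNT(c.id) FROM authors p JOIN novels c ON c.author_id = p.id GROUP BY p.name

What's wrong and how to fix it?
Bug: INNER JOIN drops authors rows that have no matching novels rows

Fix: Use LEFT JOIN so parents without children still appear (COUNT(c.id) gives 0)

Corrected query:
SELECT p.name, COUNT(c.id) FROM authors p LEFT JOIN novels c ON c.author_id = p.id GROUP BY p.name

Result:
name    | COUNT(c.id)
--------+------------
Borges  | 3          
Le Guin | 3          
Tolkien | 0          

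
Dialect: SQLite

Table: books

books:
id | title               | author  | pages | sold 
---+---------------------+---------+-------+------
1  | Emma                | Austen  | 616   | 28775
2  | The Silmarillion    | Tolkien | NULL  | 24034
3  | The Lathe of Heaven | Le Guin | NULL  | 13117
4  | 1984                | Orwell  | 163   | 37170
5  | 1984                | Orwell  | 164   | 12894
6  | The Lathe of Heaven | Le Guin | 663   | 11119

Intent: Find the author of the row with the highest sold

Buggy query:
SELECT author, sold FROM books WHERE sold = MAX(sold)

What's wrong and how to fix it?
Bug: MAX(sold) is an aggregate and cannot be used directly in WHERE

Fix: Wrap MAX in a scalar subquery so WHERE compares against a single value

Corrected query:
SELECT author, sold FROM books WHERE sold = (SELECT MAX(sold) FROM books)

Result:
author | sold 
-------+------
Orwell | 37170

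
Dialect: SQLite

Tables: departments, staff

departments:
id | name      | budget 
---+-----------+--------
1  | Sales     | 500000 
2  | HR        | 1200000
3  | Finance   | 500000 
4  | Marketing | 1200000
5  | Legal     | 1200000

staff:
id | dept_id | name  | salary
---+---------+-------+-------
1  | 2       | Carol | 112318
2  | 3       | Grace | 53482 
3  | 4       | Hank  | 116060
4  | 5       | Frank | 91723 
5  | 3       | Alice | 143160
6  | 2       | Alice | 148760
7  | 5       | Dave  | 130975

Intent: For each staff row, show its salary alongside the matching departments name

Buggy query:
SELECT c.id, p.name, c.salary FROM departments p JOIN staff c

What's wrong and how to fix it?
Bug: JOIN with no ON clause produces a cartesian product; every staff row pairs with every departments row

Fix: Add ON c.dept_id = p.id to the JOIN

Corrected query:
SELECT c.id, p.name, c.salary FROM departments p JOIN staff c ON c.dept_id = p.id

Result:
id | name      | salary
---+-----------+-------
1  | HR        | 112318
2  | Finance   | 53482 
3  | Marketing | 116060
4  | Legal     | 91723 
5  | Finance   | 143160
6  | HR        | 148760
7  | Legal     | 130975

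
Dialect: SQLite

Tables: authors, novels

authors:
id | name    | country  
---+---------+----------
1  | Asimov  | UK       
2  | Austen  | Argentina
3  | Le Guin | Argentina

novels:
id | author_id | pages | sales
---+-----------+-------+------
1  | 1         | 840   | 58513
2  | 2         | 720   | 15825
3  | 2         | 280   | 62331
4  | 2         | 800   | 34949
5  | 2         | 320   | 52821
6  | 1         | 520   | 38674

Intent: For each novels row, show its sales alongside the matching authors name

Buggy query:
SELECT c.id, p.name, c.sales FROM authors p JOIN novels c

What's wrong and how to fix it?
Bug: Missing join condition: each novels row is matched to all authors rows instead of just its own

Fix: Specify the join condition linking the foreign key to the parent id

Corrected query:
SELECT c.id, p.name, c.sales FROM authors p JOIN novels c ON c.author_id = p.id

Result:
id | name   | sales
---+--------+------
1  | Asimov | 58513
2  | Austen | 15825
3  | Austen | 62331
4  | Austen | 34949
5  | Austen | 52821
6  | Asimov | 38674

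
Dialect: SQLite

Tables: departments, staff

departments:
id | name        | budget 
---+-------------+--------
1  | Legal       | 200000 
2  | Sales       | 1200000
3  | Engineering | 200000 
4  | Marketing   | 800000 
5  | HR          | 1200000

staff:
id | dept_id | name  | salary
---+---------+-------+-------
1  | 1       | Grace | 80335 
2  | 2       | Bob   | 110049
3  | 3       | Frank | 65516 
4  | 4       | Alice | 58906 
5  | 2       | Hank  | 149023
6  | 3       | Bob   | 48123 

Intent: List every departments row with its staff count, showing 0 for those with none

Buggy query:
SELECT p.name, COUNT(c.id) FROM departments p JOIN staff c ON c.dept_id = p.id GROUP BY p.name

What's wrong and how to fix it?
Bug: INNER JOIN drops departments rows that have no matching staff rows

Fix: Switch to LEFT JOIN to retain unmatched parent rows

Corrected query:
SELECT p.name, COUNT(c.id) FROM departments p LEFT JOIN staff c ON c.dept_id = p.id GROUP BY p.name

Result:
name        | COUNT(c.id)
------------+------------
Engineering | 2          
HR          | 0          
Legal       | 1          
Marketing   | 1          
Sales       | 2          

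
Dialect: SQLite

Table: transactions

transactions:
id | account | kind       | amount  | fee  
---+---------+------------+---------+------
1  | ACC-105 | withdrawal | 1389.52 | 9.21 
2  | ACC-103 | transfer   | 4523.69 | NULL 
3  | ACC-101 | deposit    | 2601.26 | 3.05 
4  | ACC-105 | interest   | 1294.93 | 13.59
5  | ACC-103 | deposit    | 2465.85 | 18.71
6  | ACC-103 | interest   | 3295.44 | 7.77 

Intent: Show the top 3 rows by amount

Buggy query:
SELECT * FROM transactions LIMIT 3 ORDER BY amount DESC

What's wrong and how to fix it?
Bug: LIMIT must come after ORDER BY

Fix: Swap the clauses: ORDER BY first, then LIMIT

Corrected query:
SELECT * FROM transactions ORDER BY amount DESC LIMIT 3

Result:
id | account | kind     | amount  | fee 
---+---------+----------+---------+-----
2  | ACC-103 | transfer | 4523.69 | NULL
6  | ACC-103 | interest | 3295.44 | 7.77
3  | ACC-101 | deposit  | 2601.26 | 3.05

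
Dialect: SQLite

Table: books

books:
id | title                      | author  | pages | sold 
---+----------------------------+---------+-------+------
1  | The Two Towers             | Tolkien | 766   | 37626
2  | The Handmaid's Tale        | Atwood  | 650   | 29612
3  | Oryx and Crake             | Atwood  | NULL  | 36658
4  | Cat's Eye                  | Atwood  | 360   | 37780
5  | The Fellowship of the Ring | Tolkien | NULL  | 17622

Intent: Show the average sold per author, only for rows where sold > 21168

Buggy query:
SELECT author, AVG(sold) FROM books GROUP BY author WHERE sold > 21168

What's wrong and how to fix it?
Bug: Row-level WHERE must come before GROUP BY in the clause order

Fix: Place WHERE between FROM and GROUP BY

Corrected query:
SELECT author, AVG(sold) FROM books WHERE sold > 21168 GROUP BY author

Result:
author  | AVG(sold)   
--------+-------------
Atwood  | 34683.333333
Tolkien | 37626       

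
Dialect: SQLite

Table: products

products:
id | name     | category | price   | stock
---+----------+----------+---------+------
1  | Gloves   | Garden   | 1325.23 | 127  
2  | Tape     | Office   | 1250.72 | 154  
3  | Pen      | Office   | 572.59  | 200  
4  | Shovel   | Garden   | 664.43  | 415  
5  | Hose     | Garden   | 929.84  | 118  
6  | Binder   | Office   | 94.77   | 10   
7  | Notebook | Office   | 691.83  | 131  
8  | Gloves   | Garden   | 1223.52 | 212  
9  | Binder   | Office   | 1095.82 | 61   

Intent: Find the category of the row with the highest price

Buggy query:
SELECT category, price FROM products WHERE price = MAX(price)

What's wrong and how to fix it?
Bug: WHERE is evaluated per row; an aggregate over the whole table isn't defined there

Fix: Use a subquery: WHERE price = (SELECT MAX(price) FROM products)

Corrected query:
SELECT category, price FROM products WHERE price = (SELECT MAX(price) FROM products)

Result:
category | price  
---------+--------
Garden   | 1325.23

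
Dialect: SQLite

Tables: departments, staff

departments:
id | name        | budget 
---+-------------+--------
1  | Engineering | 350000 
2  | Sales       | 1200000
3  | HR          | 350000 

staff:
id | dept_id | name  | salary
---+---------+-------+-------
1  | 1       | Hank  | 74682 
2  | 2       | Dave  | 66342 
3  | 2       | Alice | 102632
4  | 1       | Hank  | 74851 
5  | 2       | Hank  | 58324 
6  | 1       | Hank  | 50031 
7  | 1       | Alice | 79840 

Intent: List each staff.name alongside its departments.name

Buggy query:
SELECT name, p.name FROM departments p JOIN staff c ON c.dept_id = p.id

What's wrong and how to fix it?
Bug: 'name' exists in both joined tables, so the database can't tell which one is meant

Fix: Prefix ambiguous columns with the table alias

Corrected query:
SELECT c.name, p.name FROM departments p JOIN staff c ON c.dept_id = p.id

Result:
name  | name       
------+------------
Hank  | Engineering
Dave  | Sales      
Alice | Sales      
Hank  | Engineering
Hank  | Sales      
Hank  | Engineering
Alice | Engineering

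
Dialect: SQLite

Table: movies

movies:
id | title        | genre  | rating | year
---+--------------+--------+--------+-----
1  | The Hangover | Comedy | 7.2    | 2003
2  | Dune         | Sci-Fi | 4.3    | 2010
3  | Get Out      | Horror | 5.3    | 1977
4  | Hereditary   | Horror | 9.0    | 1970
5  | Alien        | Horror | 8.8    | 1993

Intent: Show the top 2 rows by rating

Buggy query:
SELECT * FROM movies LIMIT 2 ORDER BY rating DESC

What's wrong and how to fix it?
Bug: ORDER BY cannot follow LIMIT; LIMIT is the final clause

Fix: Swap the clauses: ORDER BY first, then LIMIT

Corrected query:
SELECT * FROM movies ORDER BY rating DESC LIMIT 2

Result:
id | title      | genre  | rating | year
---+------------+--------+--------+-----
4  | Hereditary | Horror | 9      | 1970
5  | Alien      | Horror | 8.8    | 1993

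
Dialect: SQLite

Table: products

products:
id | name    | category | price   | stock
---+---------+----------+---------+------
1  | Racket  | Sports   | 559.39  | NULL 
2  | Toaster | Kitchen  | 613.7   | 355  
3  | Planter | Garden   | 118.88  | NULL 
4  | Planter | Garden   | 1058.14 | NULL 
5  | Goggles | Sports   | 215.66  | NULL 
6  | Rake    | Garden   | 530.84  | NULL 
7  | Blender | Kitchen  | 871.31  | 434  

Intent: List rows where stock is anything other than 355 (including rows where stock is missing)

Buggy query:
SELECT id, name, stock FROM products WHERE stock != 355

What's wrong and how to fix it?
Bug: Inequality against NULL is unknown, not true; rows with NULL are dropped

Fix: Handle NULL separately with IS NULL alongside the inequality

Corrected query:
SELECT id, name, stock FROM products WHERE stock != 355 OR stock IS NULL

Result:
id | name    | stock
---+---------+------
1  | Racket  | NULL 
3  | Planter | NULL 
4  | Planter | NULL 
5  | Goggles | NULL 
6  | Rake    | NULL 
7  | Blender | 434  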